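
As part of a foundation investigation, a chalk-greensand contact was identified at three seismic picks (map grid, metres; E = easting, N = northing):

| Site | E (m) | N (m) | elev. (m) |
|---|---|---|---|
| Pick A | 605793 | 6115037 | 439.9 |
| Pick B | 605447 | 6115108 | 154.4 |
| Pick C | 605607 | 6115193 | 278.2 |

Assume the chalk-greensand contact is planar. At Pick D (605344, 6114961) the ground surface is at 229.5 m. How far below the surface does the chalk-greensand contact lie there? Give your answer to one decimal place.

148.4 m

Two edge vectors: Pick A→Pick B = (-346, 71, -285.5), Pick A→Pick C = (-186, 156, -161.7).
Normal n = (Pick A→Pick B) × (Pick A→Pick C) = (33057.3, -2845.2, -40770).
So ∂z/∂E = −n_x/n_z = 0.810824135 and ∂z/∂N = −n_y/n_z = −0.069786608.
Intercept c from Pick A: 439.9 − 491191.59 + 426747.69 = −64004.00.
At (605344, 6114961): z_contact = 490827.53 − 426742.39 − 64004.00 = 81.14 m.
Depth below ground = 229.5 − 81.14 = 148.4 m.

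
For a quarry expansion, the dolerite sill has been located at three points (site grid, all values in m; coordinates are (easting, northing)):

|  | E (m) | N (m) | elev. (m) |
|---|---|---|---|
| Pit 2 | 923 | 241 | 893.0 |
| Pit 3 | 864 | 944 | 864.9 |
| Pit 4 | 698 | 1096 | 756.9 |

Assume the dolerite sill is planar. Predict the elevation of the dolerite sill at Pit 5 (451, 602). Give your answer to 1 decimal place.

584.8 m

Two edge vectors: Pit 2→Pit 3 = (-59, 703, -28.1), Pit 2→Pit 4 = (-225, 855, -136.1).
Normal n = (Pit 2→Pit 3) × (Pit 2→Pit 4) = (-71652.8, -1707.4, 107730).
So ∂z/∂E = −n_x/n_z = 0.665115 and ∂z/∂N = −n_y/n_z = 0.015849.
Intercept c from Pit 2: 893 − 613.90 − 3.82 = 275.28.
At (451, 602): z = 300.0 + 9.5 + 275.28 = 584.8 m.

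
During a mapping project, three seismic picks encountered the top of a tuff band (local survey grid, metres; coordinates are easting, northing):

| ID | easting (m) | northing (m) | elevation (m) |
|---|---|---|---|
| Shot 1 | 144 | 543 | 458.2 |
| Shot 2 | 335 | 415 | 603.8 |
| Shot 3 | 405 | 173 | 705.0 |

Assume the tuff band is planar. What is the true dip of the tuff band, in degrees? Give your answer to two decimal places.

Let the plane be z = a·easting + b·northing + c.
Shot 2−Shot 1: 191a − 128b = 145.6;  Shot 3−Shot 1: 261a − 370b = 246.8.
Solving gives a = 0.59797, b = −0.24521.
Gradient magnitude |∇z| = √(a² + b²) = √(0.35757 + 0.06013) = 0.64630.
True dip = arctan(0.64630) = 32.87°, dipping toward WNW (azimuth ≈ 292°).

32.87°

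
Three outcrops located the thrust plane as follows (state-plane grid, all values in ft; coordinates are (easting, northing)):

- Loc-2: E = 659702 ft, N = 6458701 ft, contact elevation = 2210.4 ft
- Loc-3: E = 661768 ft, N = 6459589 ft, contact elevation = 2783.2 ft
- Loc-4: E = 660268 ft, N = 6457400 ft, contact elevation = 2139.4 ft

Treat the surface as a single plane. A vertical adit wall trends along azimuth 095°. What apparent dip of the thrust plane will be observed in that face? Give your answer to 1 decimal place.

11.3°

Let the plane be z = a·E + b·N + c.
Loc-3−Loc-2: 2066a + 888b = 572.8;  Loc-4−Loc-2: 566a − 1301b = −71.
Solving gives a = 0.21381, b = 0.14759.
Unit vector along 095° is (sin 95°, cos 95°) = (0.9962, -0.0872).
Slope in that direction = a·(0.9962) + b·(-0.0872) = 0.20014.
Apparent dip = arctan|0.20014| = 11.3° (true dip is 14.6°, so apparent ≤ true as expected).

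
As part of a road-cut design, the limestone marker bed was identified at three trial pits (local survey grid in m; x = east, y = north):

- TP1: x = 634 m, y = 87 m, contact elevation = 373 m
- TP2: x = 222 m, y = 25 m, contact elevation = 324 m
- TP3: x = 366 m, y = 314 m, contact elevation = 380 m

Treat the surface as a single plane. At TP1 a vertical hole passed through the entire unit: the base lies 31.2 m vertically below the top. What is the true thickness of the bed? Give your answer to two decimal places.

30.73 m

Two edge vectors: TP1→TP2 = (-412, -62, -49), TP1→TP3 = (-268, 227, 7).
Normal n = (TP1→TP2) × (TP1→TP3) = (10689, 16016, -110140).
So ∂z/∂x = −n_x/n_z = 0.09705 and ∂z/∂y = −n_y/n_z = 0.14541.
|∇z| = √(a²+b²) = 0.17483, so dip δ = arctan(0.17483) = 9.92°.
True thickness = vertical thickness × cos δ = 31.2 × cos 9.92° = 30.73 m.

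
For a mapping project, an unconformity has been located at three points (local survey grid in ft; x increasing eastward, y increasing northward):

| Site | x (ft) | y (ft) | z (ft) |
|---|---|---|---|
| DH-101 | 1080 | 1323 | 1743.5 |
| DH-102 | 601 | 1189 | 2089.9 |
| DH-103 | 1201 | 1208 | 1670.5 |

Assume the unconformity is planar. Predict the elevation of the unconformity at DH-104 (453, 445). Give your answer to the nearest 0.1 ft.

Let the plane be z = a·x + b·y + c.
DH-102−DH-101: −479a − 134b = 346.4;  DH-103−DH-101: 121a − 115b = −73.
Solving gives a = −0.695914, b = −0.097440.
Then c = 1743.5 − a·1080 − b·1323 = 2624.00.
At (453, 445): z = −315.2 − 43.4 + 2624.00 = 2265.4 ft.

2265.4 ft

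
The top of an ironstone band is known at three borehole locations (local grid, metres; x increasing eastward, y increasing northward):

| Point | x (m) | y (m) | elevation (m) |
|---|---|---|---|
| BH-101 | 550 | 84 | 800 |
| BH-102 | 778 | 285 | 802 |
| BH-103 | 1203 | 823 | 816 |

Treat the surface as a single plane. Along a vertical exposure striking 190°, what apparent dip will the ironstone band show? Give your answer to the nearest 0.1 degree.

Two edge vectors: BH-101→BH-102 = (228, 201, 2), BH-101→BH-103 = (653, 739, 16).
Normal n = (BH-101→BH-102) × (BH-101→BH-103) = (1738, -2342, 37239).
So ∂z/∂x = −n_x/n_z = −0.04667 and ∂z/∂y = −n_y/n_z = 0.06289.
Unit vector along 190° is (sin 190°, cos 190°) = (-0.1736, -0.9848).
Slope in that direction = a·(-0.1736) + b·(-0.9848) = −0.05383.
Apparent dip = arctan|0.05383| = 3.1° (true dip is 4.5°, so apparent ≤ true as expected).

3.1°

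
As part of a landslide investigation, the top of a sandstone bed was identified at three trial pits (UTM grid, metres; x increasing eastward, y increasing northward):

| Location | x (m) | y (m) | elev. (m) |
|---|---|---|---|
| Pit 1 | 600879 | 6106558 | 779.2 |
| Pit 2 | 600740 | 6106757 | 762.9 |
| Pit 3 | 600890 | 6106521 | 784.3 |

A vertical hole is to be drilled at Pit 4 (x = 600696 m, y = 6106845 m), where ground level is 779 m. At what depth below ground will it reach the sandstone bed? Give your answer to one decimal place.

25.7 m

Two edge vectors: Pit 1→Pit 2 = (-139, 199, -16.3), Pit 1→Pit 3 = (11, -37, 5.1).
Normal n = (Pit 1→Pit 2) × (Pit 1→Pit 3) = (411.8, 529.6, 2954).
So ∂z/∂x = −n_x/n_z = −0.139404198 and ∂z/∂y = −n_y/n_z = −0.179282329.
Intercept c from Pit 1: 779.2 + 83765.05 + 1094797.94 = 1179342.20.
At (600696, 6106845): z_contact = −83739.54 − 1094849.39 + 1179342.20 = 753.26 m.
Depth below ground = 779 − 753.26 = 25.7 m.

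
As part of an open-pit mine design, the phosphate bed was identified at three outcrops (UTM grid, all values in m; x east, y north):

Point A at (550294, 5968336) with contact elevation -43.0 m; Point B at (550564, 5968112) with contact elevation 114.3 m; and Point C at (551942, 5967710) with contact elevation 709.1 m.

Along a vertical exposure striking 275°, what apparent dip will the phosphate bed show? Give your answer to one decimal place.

Let the plane be z = a·x + b·y + c.
Point B−Point A: 270a − 224b = 157.3;  Point C−Point A: 1648a − 626b = 752.1.
Solving gives a = 0.34977, b = −0.28063.
Unit vector along 275° is (sin 275°, cos 275°) = (-0.9962, 0.0872).
Slope in that direction = a·(-0.9962) + b·(0.0872) = −0.37290.
Apparent dip = arctan|0.37290| = 20.5° (true dip is 24.2°, so apparent ≤ true as expected).

20.5°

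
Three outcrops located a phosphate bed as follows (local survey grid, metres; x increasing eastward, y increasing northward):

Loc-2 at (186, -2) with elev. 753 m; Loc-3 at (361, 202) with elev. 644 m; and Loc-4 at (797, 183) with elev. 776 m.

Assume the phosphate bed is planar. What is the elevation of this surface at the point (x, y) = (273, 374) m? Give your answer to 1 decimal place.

488.6 m

Let the plane be z = a·x + b·y + c.
Loc-3−Loc-2: 175a + 204b = −109;  Loc-4−Loc-2: 611a + 185b = 23.
Solving gives a = 0.26940, b = −0.76541.
Then c = 753 − a·186 − b·-2 = 701.36.
At (273, 374): z = 73.5 − 286.3 + 701.36 = 488.6 m.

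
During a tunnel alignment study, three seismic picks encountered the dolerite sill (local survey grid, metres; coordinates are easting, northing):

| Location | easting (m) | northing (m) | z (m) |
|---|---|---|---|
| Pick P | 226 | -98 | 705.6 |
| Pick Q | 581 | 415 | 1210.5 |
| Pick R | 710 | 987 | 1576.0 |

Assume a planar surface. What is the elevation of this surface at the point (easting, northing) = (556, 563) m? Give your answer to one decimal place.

1261.9 m

Let the plane be z = a·easting + b·northing + c.
Pick Q−Pick P: 355a + 513b = 504.9;  Pick R−Pick P: 484a + 1085b = 870.4.
Solving gives a = 0.74006, b = 0.47208.
Then c = 705.6 − a·226 − b·-98 = 584.61.
At (556, 563): z = 411.5 + 265.8 + 584.61 = 1261.9 m.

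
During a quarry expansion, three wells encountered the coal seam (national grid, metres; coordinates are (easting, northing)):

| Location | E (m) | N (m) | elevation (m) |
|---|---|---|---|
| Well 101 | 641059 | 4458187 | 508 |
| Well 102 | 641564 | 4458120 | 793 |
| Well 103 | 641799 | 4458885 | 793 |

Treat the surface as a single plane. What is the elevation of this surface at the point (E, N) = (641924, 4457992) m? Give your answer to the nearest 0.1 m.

1009.5 m

Let the plane be z = a·E + b·N + c.
Well 102−Well 101: 505a − 67b = 285;  Well 103−Well 101: 740a + 698b = 285.
Solving gives a = 0.542256324, b = −0.166575472.
Then c = 508 − a·641059 − b·4458187 = 395514.31.
At (641924, 4457992): z = 348087.3 − 742592.1 + 395514.31 = 1009.5 m.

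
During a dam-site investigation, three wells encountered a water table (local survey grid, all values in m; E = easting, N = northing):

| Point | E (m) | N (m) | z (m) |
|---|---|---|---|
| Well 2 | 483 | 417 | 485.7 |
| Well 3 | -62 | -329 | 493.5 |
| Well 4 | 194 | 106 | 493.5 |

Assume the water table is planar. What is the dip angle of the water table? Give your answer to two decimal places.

Two edge vectors: Well 2→Well 3 = (-545, -746, 7.8), Well 2→Well 4 = (-289, -311, 7.8).
Normal n = (Well 2→Well 3) × (Well 2→Well 4) = (-3393, 1996.8, -46099).
So ∂z/∂E = −n_x/n_z = −0.07360 and ∂z/∂N = −n_y/n_z = 0.04332.
Gradient magnitude |∇z| = √(a² + b²) = √(0.00542 + 0.00188) = 0.08540.
True dip = arctan(0.08540) = 4.88°, dipping toward ESE (azimuth ≈ 120°).

4.88°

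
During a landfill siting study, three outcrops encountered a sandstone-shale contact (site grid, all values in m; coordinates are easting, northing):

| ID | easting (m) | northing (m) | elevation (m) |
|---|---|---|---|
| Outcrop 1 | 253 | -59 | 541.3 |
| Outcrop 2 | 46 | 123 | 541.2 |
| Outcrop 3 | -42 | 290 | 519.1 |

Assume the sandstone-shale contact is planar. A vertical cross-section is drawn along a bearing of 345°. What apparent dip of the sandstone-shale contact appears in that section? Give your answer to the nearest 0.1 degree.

10.3°

Let the plane be z = a·easting + b·northing + c.
Outcrop 2−Outcrop 1: −207a + 182b = −0.1;  Outcrop 3−Outcrop 1: −295a + 349b = −22.2.
Solving gives a = −0.21590, b = −0.24610.
Unit vector along 345° is (sin 345°, cos 345°) = (-0.2588, 0.9659).
Slope in that direction = a·(-0.2588) + b·(0.9659) = −0.18184.
Apparent dip = arctan|0.18184| = 10.3° (true dip is 18.1°, so apparent ≤ true as expected).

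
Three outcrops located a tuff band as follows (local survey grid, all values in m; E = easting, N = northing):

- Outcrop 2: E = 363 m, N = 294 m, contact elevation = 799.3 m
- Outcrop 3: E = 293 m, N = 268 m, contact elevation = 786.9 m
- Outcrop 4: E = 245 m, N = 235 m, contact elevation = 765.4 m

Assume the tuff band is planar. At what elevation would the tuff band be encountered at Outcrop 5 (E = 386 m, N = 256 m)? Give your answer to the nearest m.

764 m

Two edge vectors: Outcrop 2→Outcrop 3 = (-70, -26, -12.4), Outcrop 2→Outcrop 4 = (-118, -59, -33.9).
Normal n = (Outcrop 2→Outcrop 3) × (Outcrop 2→Outcrop 4) = (149.8, -909.8, 1062).
So ∂z/∂E = −n_x/n_z = −0.14105 and ∂z/∂N = −n_y/n_z = 0.85669.
Intercept c from Outcrop 2: 799.3 + 51.20 − 251.87 = 598.64.
At (386, 256): z = −54.4 + 219.3 + 598.64 = 763.5 m.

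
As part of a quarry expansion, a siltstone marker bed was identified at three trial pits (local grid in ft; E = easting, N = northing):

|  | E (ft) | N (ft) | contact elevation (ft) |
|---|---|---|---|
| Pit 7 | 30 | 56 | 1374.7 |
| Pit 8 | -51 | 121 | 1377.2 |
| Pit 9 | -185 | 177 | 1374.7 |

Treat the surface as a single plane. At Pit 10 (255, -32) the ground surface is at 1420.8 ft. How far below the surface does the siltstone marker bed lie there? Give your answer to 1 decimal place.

Two edge vectors: Pit 7→Pit 8 = (-81, 65, 2.5), Pit 7→Pit 9 = (-215, 121, 0).
Normal n = (Pit 7→Pit 8) × (Pit 7→Pit 9) = (-302.5, -537.5, 4174).
So ∂z/∂E = −n_x/n_z = 0.07247 and ∂z/∂N = −n_y/n_z = 0.12877.
Intercept c from Pit 7: 1374.7 − 2.17 − 7.21 = 1365.31.
At (255, -32): z_contact = 18.48 − 4.12 + 1365.31 = 1379.67 ft.
Depth below ground = 1420.8 − 1379.67 = 41.1 ft.

41.1 ft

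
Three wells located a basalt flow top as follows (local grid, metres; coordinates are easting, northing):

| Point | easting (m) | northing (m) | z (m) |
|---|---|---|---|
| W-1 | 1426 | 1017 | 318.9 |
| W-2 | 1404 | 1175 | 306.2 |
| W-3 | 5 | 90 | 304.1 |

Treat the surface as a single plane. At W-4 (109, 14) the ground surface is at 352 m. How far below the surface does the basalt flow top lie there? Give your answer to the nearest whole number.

Let the plane be z = a·easting + b·northing + c.
W-2−W-1: −22a + 158b = −12.7;  W-3−W-1: −1421a − 927b = −14.8.
Solving gives a = 0.05762, b = −0.07236.
Then c = 318.9 − a·1426 − b·1017 = 310.32.
At (109, 14): z_contact = 6.3 − 1.0 + 310.32 = 315.6 m.
Depth below ground = 352 − 315.6 = 36 m.

36 m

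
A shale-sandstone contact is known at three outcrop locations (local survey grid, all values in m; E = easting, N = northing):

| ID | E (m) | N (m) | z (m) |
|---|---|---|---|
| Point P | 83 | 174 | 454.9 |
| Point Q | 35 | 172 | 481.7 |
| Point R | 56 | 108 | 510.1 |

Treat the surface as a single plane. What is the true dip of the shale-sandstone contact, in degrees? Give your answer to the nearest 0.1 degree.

39.2°

Let the plane be z = a·E + b·N + c.
Point Q−Point P: −48a − 2b = 26.8;  Point R−Point P: −27a − 66b = 55.2.
Solving gives a = −0.53256, b = −0.61850.
Gradient magnitude |∇z| = √(a² + b²) = √(0.28362 + 0.38254) = 0.81619.
True dip = arctan(0.81619) = 39.2°, dipping toward NE (azimuth ≈ 041°).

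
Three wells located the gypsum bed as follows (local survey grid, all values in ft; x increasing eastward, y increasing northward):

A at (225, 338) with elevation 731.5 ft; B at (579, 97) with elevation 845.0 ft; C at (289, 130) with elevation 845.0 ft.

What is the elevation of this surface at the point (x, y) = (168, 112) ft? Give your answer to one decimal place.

Two edge vectors: A→B = (354, -241, 113.5), A→C = (64, -208, 113.5).
Normal n = (A→B) × (A→C) = (-3745.5, -32915, -58208).
So ∂z/∂x = −n_x/n_z = −0.06435 and ∂z/∂y = −n_y/n_z = −0.56547.
Intercept c from A: 731.5 + 14.48 + 191.13 = 937.11.
At (168, 112): z = −10.8 − 63.3 + 937.11 = 863.0 ft.

863.0 ft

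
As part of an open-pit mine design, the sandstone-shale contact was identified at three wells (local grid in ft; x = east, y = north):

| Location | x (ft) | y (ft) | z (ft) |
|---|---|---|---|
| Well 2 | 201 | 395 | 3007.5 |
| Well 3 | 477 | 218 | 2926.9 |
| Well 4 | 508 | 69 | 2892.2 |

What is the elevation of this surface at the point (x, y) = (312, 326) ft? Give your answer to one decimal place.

2975.5 ft

Let the plane be z = a·x + b·y + c.
Well 3−Well 2: 276a − 177b = −80.6;  Well 4−Well 2: 307a − 326b = −115.3.
Solving gives a = −0.16465, b = 0.19863.
Then c = 3007.5 − a·201 − b·395 = 2962.13.
At (312, 326): z = −51.4 + 64.8 + 2962.13 = 2975.5 ft.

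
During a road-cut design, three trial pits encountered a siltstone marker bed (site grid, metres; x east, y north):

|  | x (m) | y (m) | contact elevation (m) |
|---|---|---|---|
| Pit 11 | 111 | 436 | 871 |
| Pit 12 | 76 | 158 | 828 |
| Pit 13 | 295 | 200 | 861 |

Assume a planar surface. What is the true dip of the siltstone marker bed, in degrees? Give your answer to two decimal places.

10.55°

Two edge vectors: Pit 11→Pit 12 = (-35, -278, -43), Pit 11→Pit 13 = (184, -236, -10).
Normal n = (Pit 11→Pit 12) × (Pit 11→Pit 13) = (-7368, -8262, 59412).
So ∂z/∂x = −n_x/n_z = 0.12402 and ∂z/∂y = −n_y/n_z = 0.13906.
Gradient magnitude |∇z| = √(a² + b²) = √(0.01538 + 0.01934) = 0.18633.
True dip = arctan(0.18633) = 10.55°, dipping toward SW (azimuth ≈ 222°).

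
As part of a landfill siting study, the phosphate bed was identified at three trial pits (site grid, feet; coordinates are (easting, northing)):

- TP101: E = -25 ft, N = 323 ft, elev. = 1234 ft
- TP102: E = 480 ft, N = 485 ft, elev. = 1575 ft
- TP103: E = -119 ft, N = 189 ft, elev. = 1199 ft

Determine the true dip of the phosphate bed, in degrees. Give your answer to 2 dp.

Two edge vectors: TP101→TP102 = (505, 162, 341), TP101→TP103 = (-94, -134, -35).
Normal n = (TP101→TP102) × (TP101→TP103) = (40024, -14379, -52442).
So ∂z/∂E = −n_x/n_z = 0.76321 and ∂z/∂N = −n_y/n_z = −0.27419.
Gradient magnitude |∇z| = √(a² + b²) = √(0.58248 + 0.07518) = 0.81096.
True dip = arctan(0.81096) = 39.04°, dipping toward WNW (azimuth ≈ 290°).

39.04°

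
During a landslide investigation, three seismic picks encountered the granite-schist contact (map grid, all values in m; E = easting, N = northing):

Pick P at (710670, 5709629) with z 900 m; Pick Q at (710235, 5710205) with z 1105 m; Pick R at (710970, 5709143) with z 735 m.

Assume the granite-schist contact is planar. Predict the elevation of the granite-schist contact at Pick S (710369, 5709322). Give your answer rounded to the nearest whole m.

854 m

Two edge vectors: Pick P→Pick Q = (-435, 576, 205), Pick P→Pick R = (300, -486, -165).
Normal n = (Pick P→Pick Q) × (Pick P→Pick R) = (4590, -10275, 38610).
So ∂z/∂E = −n_x/n_z = −0.11888112 and ∂z/∂N = −n_y/n_z = 0.26612277.
Intercept c from Pick P: 900 + 84485.24 − 1519462.26 = −1434077.02.
At (710369, 5709322): z = −84449.5 + 1519380.6 − 1434077.02 = 854.1 m.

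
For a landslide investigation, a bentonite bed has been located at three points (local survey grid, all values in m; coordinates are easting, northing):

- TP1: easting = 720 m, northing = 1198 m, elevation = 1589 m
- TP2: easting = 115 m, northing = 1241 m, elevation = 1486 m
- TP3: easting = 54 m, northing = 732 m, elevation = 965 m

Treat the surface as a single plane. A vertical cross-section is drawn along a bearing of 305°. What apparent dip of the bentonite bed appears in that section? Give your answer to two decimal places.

Two edge vectors: TP1→TP2 = (-605, 43, -103), TP1→TP3 = (-666, -466, -624).
Normal n = (TP1→TP2) × (TP1→TP3) = (-74830, -308922, 310568).
So ∂z/∂easting = −n_x/n_z = 0.24095 and ∂z/∂northing = −n_y/n_z = 0.99470.
Unit vector along 305° is (sin 305°, cos 305°) = (-0.8192, 0.5736).
Slope in that direction = a·(-0.8192) + b·(0.5736) = 0.37317.
Apparent dip = arctan|0.37317| = 20.46° (true dip is 45.7°, so apparent ≤ true as expected).

20.46°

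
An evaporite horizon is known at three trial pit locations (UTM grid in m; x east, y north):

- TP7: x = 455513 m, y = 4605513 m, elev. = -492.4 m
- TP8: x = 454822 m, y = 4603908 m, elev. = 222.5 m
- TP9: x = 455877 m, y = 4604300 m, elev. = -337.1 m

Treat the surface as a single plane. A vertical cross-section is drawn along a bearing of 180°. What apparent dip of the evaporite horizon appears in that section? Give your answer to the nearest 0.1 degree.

14.5°

Two edge vectors: TP7→TP8 = (-691, -1605, 714.9), TP7→TP9 = (364, -1213, 155.3).
Normal n = (TP7→TP8) × (TP7→TP9) = (617917.2, 367535.9, 1422403).
So ∂z/∂x = −n_x/n_z = −0.43442 and ∂z/∂y = −n_y/n_z = −0.25839.
Unit vector along 180° is (sin 180°, cos 180°) = (0.0000, -1.0000).
Slope in that direction = a·(0.0000) + b·(-1.0000) = 0.25839.
Apparent dip = arctan|0.25839| = 14.5° (true dip is 26.8°, so apparent ≤ true as expected).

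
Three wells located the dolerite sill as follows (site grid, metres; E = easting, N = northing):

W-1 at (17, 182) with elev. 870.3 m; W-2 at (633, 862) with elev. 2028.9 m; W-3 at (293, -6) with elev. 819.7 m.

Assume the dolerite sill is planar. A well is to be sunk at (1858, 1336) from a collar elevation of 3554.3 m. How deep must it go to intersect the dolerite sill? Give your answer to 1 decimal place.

Two edge vectors: W-1→W-2 = (616, 680, 1158.6), W-1→W-3 = (276, -188, -50.6).
Normal n = (W-1→W-2) × (W-1→W-3) = (183408.8, 350943.2, -303488).
So ∂z/∂E = −n_x/n_z = 0.604336 and ∂z/∂N = −n_y/n_z = 1.156366.
Intercept c from W-1: 870.3 − 10.27 − 210.46 = 649.57.
At (1858, 1336): z_contact = 1122.86 + 1544.90 + 649.57 = 3317.33 m.
Depth below ground = 3554.3 − 3317.33 = 237.0 m.

237.0 m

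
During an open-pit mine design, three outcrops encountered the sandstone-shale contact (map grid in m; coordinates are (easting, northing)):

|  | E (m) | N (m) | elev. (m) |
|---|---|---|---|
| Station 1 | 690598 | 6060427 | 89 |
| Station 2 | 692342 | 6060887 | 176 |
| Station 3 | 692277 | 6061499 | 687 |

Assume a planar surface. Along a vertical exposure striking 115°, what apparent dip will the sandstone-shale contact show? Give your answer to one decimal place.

26.4°

Two edge vectors: Station 1→Station 2 = (1744, 460, 87), Station 1→Station 3 = (1679, 1072, 598).
Normal n = (Station 1→Station 2) × (Station 1→Station 3) = (181816, -896839, 1097228).
So ∂z/∂E = −n_x/n_z = −0.16570 and ∂z/∂N = −n_y/n_z = 0.81737.
Unit vector along 115° is (sin 115°, cos 115°) = (0.9063, -0.4226).
Slope in that direction = a·(0.9063) + b·(-0.4226) = −0.49561.
Apparent dip = arctan|0.49561| = 26.4° (true dip is 39.8°, so apparent ≤ true as expected).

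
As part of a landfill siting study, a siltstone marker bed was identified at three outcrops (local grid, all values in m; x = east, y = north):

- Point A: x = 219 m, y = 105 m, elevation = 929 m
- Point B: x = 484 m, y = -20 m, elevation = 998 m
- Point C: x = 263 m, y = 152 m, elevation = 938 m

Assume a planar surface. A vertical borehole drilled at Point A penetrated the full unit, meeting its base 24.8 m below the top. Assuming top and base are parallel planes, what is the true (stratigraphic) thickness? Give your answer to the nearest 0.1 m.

24.1 m

Let the plane be z = a·x + b·y + c.
Point B−Point A: 265a − 125b = 69;  Point C−Point A: 44a + 47b = 9.
Solving gives a = 0.24327, b = −0.03626.
|∇z| = √(a²+b²) = 0.24596, so dip δ = arctan(0.24596) = 13.82°.
True thickness = vertical thickness × cos δ = 24.8 × cos 13.82° = 24.1 m.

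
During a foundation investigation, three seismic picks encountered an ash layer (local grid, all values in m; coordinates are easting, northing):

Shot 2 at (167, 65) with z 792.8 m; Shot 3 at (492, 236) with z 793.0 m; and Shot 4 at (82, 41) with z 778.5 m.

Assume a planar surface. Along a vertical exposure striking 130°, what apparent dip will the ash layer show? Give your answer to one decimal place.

Two edge vectors: Shot 2→Shot 3 = (325, 171, 0.2), Shot 2→Shot 4 = (-85, -24, -14.3).
Normal n = (Shot 2→Shot 3) × (Shot 2→Shot 4) = (-2440.5, 4630.5, 6735).
So ∂z/∂easting = −n_x/n_z = 0.36236 and ∂z/∂northing = −n_y/n_z = −0.68753.
Unit vector along 130° is (sin 130°, cos 130°) = (0.7660, -0.6428).
Slope in that direction = a·(0.7660) + b·(-0.6428) = 0.71952.
Apparent dip = arctan|0.71952| = 35.7° (true dip is 37.9°, so apparent ≤ true as expected).

35.7°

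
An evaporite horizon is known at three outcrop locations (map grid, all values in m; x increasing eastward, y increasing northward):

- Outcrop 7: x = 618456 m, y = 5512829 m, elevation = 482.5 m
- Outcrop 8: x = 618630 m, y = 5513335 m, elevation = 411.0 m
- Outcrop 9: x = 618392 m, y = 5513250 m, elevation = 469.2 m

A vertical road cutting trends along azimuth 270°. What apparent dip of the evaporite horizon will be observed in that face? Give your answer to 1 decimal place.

12.5°

Two edge vectors: Outcrop 7→Outcrop 8 = (174, 506, -71.5), Outcrop 7→Outcrop 9 = (-64, 421, -13.3).
Normal n = (Outcrop 7→Outcrop 8) × (Outcrop 7→Outcrop 9) = (23371.7, 6890.2, 105638).
So ∂z/∂x = −n_x/n_z = −0.22124 and ∂z/∂y = −n_y/n_z = −0.06522.
Unit vector along 270° is (sin 270°, cos 270°) = (-1.0000, -0.0000).
Slope in that direction = a·(-1.0000) + b·(-0.0000) = 0.22124.
Apparent dip = arctan|0.22124| = 12.5° (true dip is 13.0°, so apparent ≤ true as expected).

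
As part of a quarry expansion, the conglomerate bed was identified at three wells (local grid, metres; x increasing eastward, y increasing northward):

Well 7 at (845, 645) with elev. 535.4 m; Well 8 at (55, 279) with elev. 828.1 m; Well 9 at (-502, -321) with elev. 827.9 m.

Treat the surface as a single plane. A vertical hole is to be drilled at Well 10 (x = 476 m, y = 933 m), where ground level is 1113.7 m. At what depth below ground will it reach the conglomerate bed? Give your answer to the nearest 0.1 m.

164.3 m

Let the plane be z = a·x + b·y + c.
Well 8−Well 7: −790a − 366b = 292.7;  Well 9−Well 7: −1347a − 966b = 292.5.
Solving gives a = −0.65038, b = 0.60411.
Then c = 535.4 − a·845 − b·645 = 695.33.
At (476, 933): z_contact = −309.58 + 563.63 + 695.33 = 949.37 m.
Depth below ground = 1113.7 − 949.37 = 164.3 m.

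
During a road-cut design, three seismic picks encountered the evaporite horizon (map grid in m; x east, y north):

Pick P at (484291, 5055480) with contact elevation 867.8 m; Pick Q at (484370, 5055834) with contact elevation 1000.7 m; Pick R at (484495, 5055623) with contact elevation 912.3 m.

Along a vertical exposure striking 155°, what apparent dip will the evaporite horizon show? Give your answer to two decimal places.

20.49°

Two edge vectors: Pick P→Pick Q = (79, 354, 132.9), Pick P→Pick R = (204, 143, 44.5).
Normal n = (Pick P→Pick Q) × (Pick P→Pick R) = (-3251.7, 23596.1, -60919).
So ∂z/∂x = −n_x/n_z = −0.05338 and ∂z/∂y = −n_y/n_z = 0.38734.
Unit vector along 155° is (sin 155°, cos 155°) = (0.4226, -0.9063).
Slope in that direction = a·(0.4226) + b·(-0.9063) = −0.37360.
Apparent dip = arctan|0.37360| = 20.49° (true dip is 21.4°, so apparent ≤ true as expected).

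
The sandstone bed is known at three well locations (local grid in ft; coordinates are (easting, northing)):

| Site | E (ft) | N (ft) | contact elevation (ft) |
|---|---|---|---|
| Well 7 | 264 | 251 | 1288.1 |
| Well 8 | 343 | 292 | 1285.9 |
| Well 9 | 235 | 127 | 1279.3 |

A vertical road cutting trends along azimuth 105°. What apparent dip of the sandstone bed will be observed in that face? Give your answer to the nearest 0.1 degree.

5.4°

Two edge vectors: Well 7→Well 8 = (79, 41, -2.2), Well 7→Well 9 = (-29, -124, -8.8).
Normal n = (Well 7→Well 8) × (Well 7→Well 9) = (-633.6, 759, -8607).
So ∂z/∂E = −n_x/n_z = −0.07361 and ∂z/∂N = −n_y/n_z = 0.08818.
Unit vector along 105° is (sin 105°, cos 105°) = (0.9659, -0.2588).
Slope in that direction = a·(0.9659) + b·(-0.2588) = −0.09393.
Apparent dip = arctan|0.09393| = 5.4° (true dip is 6.6°, so apparent ≤ true as expected).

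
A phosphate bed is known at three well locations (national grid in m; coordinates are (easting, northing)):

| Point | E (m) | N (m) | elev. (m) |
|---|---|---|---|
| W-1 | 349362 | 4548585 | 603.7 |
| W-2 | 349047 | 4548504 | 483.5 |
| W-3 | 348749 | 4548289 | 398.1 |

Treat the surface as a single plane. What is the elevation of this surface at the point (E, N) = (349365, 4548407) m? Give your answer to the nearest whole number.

641 m

Let the plane be z = a·E + b·N + c.
W-2−W-1: −315a − 81b = −120.2;  W-3−W-1: −613a − 296b = −205.6.
Solving gives a = 0.43420286, b = −0.20461606.
Then c = 603.7 − a·349362 − b·4548585 = 779623.24.
At (349365, 4548407): z = 151695.3 − 930677.1 + 779623.24 = 641.4 m.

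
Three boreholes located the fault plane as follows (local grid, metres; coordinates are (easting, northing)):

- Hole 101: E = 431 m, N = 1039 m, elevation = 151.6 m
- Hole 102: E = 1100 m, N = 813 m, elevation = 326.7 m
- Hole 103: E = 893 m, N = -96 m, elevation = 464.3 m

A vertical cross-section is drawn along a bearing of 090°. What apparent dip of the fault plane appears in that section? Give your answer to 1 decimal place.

11.1°

Let the plane be z = a·E + b·N + c.
Hole 102−Hole 101: 669a − 226b = 175.1;  Hole 103−Hole 101: 462a − 1135b = 312.7.
Solving gives a = 0.19555, b = −0.19591.
Unit vector along 090° is (sin 90°, cos 90°) = (1.0000, 0.0000).
Slope in that direction = a·(1.0000) + b·(0.0000) = 0.19555.
Apparent dip = arctan|0.19555| = 11.1° (true dip is 15.5°, so apparent ≤ true as expected).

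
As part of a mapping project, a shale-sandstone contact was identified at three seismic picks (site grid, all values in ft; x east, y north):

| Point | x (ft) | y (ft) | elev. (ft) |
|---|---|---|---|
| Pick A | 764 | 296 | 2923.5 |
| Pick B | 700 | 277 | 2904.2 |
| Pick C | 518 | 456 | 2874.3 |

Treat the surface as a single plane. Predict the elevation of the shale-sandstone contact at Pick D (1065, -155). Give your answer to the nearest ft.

Two edge vectors: Pick A→Pick B = (-64, -19, -19.3), Pick A→Pick C = (-246, 160, -49.2).
Normal n = (Pick A→Pick B) × (Pick A→Pick C) = (4022.8, 1599, -14914).
So ∂z/∂x = −n_x/n_z = 0.26973 and ∂z/∂y = −n_y/n_z = 0.10721.
Intercept c from Pick A: 2923.5 − 206.08 − 31.74 = 2685.69.
At (1065, -155): z = 287.3 − 16.6 + 2685.69 = 2956.3 ft.

2956 ft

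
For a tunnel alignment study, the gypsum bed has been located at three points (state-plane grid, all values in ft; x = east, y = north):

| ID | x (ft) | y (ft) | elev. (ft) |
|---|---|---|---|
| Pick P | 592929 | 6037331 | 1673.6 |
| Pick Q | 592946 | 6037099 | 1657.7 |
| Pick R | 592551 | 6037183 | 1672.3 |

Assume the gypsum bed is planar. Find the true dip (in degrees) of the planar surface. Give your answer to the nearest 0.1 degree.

4.0°

Let the plane be z = a·x + b·y + c.
Pick Q−Pick P: 17a − 232b = −15.9;  Pick R−Pick P: −378a − 148b = −1.3.
Solving gives a = −0.02274, b = 0.06687.
Gradient magnitude |∇z| = √(a² + b²) = √(0.00052 + 0.00447) = 0.07063.
True dip = arctan(0.07063) = 4.0°, dipping toward SSE (azimuth ≈ 161°).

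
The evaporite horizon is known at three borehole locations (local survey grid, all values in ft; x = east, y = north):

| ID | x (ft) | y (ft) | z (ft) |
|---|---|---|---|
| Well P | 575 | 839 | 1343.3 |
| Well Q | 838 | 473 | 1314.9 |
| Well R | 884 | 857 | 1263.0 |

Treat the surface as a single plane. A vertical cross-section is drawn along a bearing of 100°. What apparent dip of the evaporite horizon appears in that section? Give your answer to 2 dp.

Let the plane be z = a·x + b·y + c.
Well Q−Well P: 263a − 366b = −28.4;  Well R−Well P: 309a + 18b = −80.3.
Solving gives a = −0.25377, b = −0.10476.
Unit vector along 100° is (sin 100°, cos 100°) = (0.9848, -0.1736).
Slope in that direction = a·(0.9848) + b·(-0.1736) = −0.23172.
Apparent dip = arctan|0.23172| = 13.05° (true dip is 15.4°, so apparent ≤ true as expected).

13.05°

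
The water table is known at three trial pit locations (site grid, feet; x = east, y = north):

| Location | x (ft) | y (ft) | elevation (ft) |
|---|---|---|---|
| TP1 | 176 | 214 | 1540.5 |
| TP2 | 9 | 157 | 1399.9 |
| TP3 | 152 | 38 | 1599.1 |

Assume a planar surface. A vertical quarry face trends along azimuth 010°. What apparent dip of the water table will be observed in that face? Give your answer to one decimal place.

16.1°

Let the plane be z = a·x + b·y + c.
TP2−TP1: −167a − 57b = −140.6;  TP3−TP1: −24a − 176b = 58.6.
Solving gives a = 1.00221, b = −0.46962.
Unit vector along 010° is (sin 10°, cos 10°) = (0.1736, 0.9848).
Slope in that direction = a·(0.1736) + b·(0.9848) = −0.28845.
Apparent dip = arctan|0.28845| = 16.1° (true dip is 47.9°, so apparent ≤ true as expected).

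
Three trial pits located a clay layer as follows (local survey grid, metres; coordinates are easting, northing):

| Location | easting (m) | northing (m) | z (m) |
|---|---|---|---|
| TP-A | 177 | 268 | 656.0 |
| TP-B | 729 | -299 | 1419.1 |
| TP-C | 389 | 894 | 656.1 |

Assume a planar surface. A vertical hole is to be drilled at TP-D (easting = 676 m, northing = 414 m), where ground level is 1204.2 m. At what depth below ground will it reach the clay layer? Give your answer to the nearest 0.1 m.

87.0 m

Let the plane be z = a·easting + b·northing + c.
TP-B−TP-A: 552a − 567b = 763.1;  TP-C−TP-A: 212a + 626b = 0.1.
Solving gives a = 1.02577, b = −0.34722.
Then c = 656 − a·177 − b·268 = 567.50.
At (676, 414): z_contact = 693.42 − 143.75 + 567.50 = 1117.16 m.
Depth below ground = 1204.2 − 1117.16 = 87.0 m.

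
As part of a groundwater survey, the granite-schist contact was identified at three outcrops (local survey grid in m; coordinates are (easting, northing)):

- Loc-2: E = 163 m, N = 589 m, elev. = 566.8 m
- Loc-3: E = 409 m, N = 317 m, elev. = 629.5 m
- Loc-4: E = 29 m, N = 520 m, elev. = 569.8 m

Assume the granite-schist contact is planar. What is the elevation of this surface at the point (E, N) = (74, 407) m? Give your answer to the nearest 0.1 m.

592.1 m

Let the plane be z = a·E + b·N + c.
Loc-3−Loc-2: 246a − 272b = 62.7;  Loc-4−Loc-2: −134a − 69b = 3.
Solving gives a = 0.06571, b = −0.17109.
Then c = 566.8 − a·163 − b·589 = 656.86.
At (74, 407): z = 4.9 − 69.6 + 656.86 = 592.1 m.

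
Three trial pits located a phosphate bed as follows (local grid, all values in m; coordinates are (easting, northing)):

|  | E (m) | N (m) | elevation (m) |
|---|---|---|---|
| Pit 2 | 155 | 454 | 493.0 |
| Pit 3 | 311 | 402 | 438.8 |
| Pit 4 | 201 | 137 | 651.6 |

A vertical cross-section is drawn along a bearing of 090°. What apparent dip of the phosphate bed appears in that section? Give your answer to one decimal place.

Let the plane be z = a·E + b·N + c.
Pit 3−Pit 2: 156a − 52b = −54.2;  Pit 4−Pit 2: 46a − 317b = 158.6.
Solving gives a = −0.54034, b = −0.57873.
Unit vector along 090° is (sin 90°, cos 90°) = (1.0000, 0.0000).
Slope in that direction = a·(1.0000) + b·(0.0000) = −0.54034.
Apparent dip = arctan|0.54034| = 28.4° (true dip is 38.4°, so apparent ≤ true as expected).

28.4°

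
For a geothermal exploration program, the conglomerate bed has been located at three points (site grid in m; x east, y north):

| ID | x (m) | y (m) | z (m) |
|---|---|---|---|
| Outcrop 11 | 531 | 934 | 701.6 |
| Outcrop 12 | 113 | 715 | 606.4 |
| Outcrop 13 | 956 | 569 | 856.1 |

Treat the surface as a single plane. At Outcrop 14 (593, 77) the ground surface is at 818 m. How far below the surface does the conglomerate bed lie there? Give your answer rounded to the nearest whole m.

Let the plane be z = a·x + b·y + c.
Outcrop 12−Outcrop 11: −418a − 219b = −95.2;  Outcrop 13−Outcrop 11: 425a − 365b = 154.5.
Solving gives a = 0.27920, b = −0.09819.
Then c = 701.6 − a·531 − b·934 = 645.06.
At (593, 77): z_contact = 165.6 − 7.6 + 645.06 = 803.1 m.
Depth below ground = 818 − 803.1 = 15 m.

15 m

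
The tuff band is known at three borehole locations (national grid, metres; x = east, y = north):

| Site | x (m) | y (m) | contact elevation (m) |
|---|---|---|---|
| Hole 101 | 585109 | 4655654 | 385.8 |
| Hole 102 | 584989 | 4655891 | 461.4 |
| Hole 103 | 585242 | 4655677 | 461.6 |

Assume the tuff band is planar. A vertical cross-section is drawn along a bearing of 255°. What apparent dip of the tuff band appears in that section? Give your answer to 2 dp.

31.04°

Two edge vectors: Hole 101→Hole 102 = (-120, 237, 75.6), Hole 101→Hole 103 = (133, 23, 75.8).
Normal n = (Hole 101→Hole 102) × (Hole 101→Hole 103) = (16225.8, 19150.8, -34281).
So ∂z/∂x = −n_x/n_z = 0.47332 and ∂z/∂y = −n_y/n_z = 0.55864.
Unit vector along 255° is (sin 255°, cos 255°) = (-0.9659, -0.2588).
Slope in that direction = a·(-0.9659) + b·(-0.2588) = −0.60178.
Apparent dip = arctan|0.60178| = 31.04° (true dip is 36.2°, so apparent ≤ true as expected).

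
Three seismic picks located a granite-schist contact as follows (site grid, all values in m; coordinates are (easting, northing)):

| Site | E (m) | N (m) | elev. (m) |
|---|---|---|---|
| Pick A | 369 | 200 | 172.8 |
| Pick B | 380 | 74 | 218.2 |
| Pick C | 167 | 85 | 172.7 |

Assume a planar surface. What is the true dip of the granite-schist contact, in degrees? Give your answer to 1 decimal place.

21.6°

Let the plane be z = a·E + b·N + c.
Pick B−Pick A: 11a − 126b = 45.4;  Pick C−Pick A: −202a − 115b = −0.1.
Solving gives a = 0.19589, b = −0.34322.
Gradient magnitude |∇z| = √(a² + b²) = √(0.03837 + 0.11780) = 0.39518.
True dip = arctan(0.39518) = 21.6°, dipping toward NNW (azimuth ≈ 330°).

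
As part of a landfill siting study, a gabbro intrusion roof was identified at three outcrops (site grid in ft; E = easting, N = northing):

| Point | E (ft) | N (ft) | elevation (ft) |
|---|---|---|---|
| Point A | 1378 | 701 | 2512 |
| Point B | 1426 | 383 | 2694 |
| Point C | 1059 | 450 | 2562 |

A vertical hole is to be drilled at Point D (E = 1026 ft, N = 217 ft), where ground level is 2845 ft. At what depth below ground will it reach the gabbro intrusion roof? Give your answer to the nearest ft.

168 ft

Two edge vectors: Point A→Point B = (48, -318, 182), Point A→Point C = (-319, -251, 50).
Normal n = (Point A→Point B) × (Point A→Point C) = (29782, -60458, -113490).
So ∂z/∂E = −n_x/n_z = 0.26242 and ∂z/∂N = −n_y/n_z = −0.53272.
Intercept c from Point A: 2512 − 361.61 + 373.43 = 2523.82.
At (1026, 217): z_contact = 269.2 − 115.6 + 2523.82 = 2677.5 ft.
Depth below ground = 2845 − 2677.5 = 168 ft.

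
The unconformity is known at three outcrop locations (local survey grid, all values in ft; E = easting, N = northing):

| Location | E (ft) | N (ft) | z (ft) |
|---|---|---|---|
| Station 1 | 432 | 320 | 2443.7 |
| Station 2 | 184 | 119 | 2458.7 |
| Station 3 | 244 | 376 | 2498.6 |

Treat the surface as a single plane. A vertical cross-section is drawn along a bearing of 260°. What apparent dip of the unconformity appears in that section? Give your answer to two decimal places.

10.76°

Let the plane be z = a·E + b·N + c.
Station 2−Station 1: −248a − 201b = 15;  Station 3−Station 1: −188a + 56b = 54.9.
Solving gives a = −0.22980, b = 0.20890.
Unit vector along 260° is (sin 260°, cos 260°) = (-0.9848, -0.1736).
Slope in that direction = a·(-0.9848) + b·(-0.1736) = 0.19003.
Apparent dip = arctan|0.19003| = 10.76° (true dip is 17.3°, so apparent ≤ true as expected).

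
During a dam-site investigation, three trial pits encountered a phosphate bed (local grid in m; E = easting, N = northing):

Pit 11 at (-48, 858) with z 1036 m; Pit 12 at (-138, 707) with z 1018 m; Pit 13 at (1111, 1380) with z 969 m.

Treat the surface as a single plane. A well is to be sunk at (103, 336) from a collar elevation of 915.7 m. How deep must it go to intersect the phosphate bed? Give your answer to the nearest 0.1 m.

Let the plane be z = a·E + b·N + c.
Pit 12−Pit 11: −90a − 151b = −18;  Pit 13−Pit 11: 1159a + 522b = −67.
Solving gives a = −0.152411, b = 0.210046.
Then c = 1036 − a·-48 − b·858 = 848.46.
At (103, 336): z_contact = −15.70 + 70.58 + 848.46 = 903.34 m.
Depth below ground = 915.7 − 903.34 = 12.4 m.

12.4 m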